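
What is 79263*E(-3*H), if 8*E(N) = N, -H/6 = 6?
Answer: 2140101/2 ≈ 1.0701e+6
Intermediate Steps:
H = -36 (H = -6*6 = -36)
E(N) = N/8
79263*E(-3*H) = 79263*((-3*(-36))/8) = 79263*((1/8)*108) = 79263*(27/2) = 2140101/2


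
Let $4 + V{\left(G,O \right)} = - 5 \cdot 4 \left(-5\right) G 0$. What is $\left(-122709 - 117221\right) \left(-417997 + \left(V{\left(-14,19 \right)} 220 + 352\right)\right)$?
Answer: $100416703250$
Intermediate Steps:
$V{\left(G,O \right)} = -4$ ($V{\left(G,O \right)} = -4 + - 5 \cdot 4 \left(-5\right) G 0 = -4 + - 5 \left(- 20 G\right) 0 = -4 + 100 G 0 = -4 + 0 = -4$)
$\left(-122709 - 117221\right) \left(-417997 + \left(V{\left(-14,19 \right)} 220 + 352\right)\right) = \left(-122709 - 117221\right) \left(-417997 + \left(\left(-4\right) 220 + 352\right)\right) = - 239930 \left(-417997 + \left(-880 + 352\right)\right) = - 239930 \left(-417997 - 528\right) = \left(-239930\right) \left(-418525\right) = 100416703250$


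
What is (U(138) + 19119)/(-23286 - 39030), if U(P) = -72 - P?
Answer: -2101/6924 ≈ -0.30344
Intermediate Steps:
(U(138) + 19119)/(-23286 - 39030) = ((-72 - 1*138) + 19119)/(-23286 - 39030) = ((-72 - 138) + 19119)/(-62316) = (-210 + 19119)*(-1/62316) = 18909*(-1/62316) = -2101/6924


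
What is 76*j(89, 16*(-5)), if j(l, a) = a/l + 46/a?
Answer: -99693/890 ≈ -112.01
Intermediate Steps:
j(l, a) = 46/a + a/l
76*j(89, 16*(-5)) = 76*(46/((16*(-5))) + (16*(-5))/89) = 76*(46/(-80) - 80*1/89) = 76*(46*(-1/80) - 80/89) = 76*(-23/40 - 80/89) = 76*(-5247/3560) = -99693/890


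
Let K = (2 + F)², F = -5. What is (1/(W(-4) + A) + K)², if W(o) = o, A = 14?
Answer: 8281/100 ≈ 82.810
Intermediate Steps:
K = 9 (K = (2 - 5)² = (-3)² = 9)
(1/(W(-4) + A) + K)² = (1/(-4 + 14) + 9)² = (1/10 + 9)² = (⅒ + 9)² = (91/10)² = 8281/100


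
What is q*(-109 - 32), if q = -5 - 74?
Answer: 11139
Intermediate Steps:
q = -79
q*(-109 - 32) = -79*(-109 - 32) = -79*(-141) = 11139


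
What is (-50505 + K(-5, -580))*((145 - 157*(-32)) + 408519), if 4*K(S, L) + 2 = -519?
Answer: -20947195302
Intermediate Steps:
K(S, L) = -521/4 (K(S, L) = -½ + (¼)*(-519) = -½ - 519/4 = -521/4)
(-50505 + K(-5, -580))*((145 - 157*(-32)) + 408519) = (-50505 - 521/4)*((145 - 157*(-32)) + 408519) = -202541*((145 + 5024) + 408519)/4 = -202541*(5169 + 408519)/4 = -202541/4*413688 = -20947195302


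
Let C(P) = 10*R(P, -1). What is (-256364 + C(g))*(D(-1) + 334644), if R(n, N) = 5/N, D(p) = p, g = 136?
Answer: -85807150202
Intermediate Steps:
C(P) = -50 (C(P) = 10*(5/(-1)) = 10*(5*(-1)) = 10*(-5) = -50)
(-256364 + C(g))*(D(-1) + 334644) = (-256364 - 50)*(-1 + 334644) = -256414*334643 = -85807150202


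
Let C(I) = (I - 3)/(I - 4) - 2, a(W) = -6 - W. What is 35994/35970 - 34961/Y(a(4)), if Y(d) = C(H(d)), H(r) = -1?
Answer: 1047991969/35970 ≈ 29135.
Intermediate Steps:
C(I) = -2 + (-3 + I)/(-4 + I) (C(I) = (-3 + I)/(-4 + I) - 2 = -2 + (-3 + I)/(-4 + I))
Y(d) = -6/5 (Y(d) = (5 - 1*(-1))/(-4 - 1) = (5 + 1)/(-5) = -⅕*6 = -6/5)
35994/35970 - 34961/Y(a(4)) = 35994/35970 - 34961/(-6/5) = 35994*(1/35970) - 34961*(-⅚) = 5999/5995 + 174805/6 = 1047991969/35970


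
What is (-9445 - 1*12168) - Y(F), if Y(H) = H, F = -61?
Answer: -21552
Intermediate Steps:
(-9445 - 1*12168) - Y(F) = (-9445 - 1*12168) - 1*(-61) = (-9445 - 12168) + 61 = -21613 + 61 = -21552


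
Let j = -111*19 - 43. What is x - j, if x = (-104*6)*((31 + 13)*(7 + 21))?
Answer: -766616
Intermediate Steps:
j = -2152 (j = -2109 - 43 = -2152)
x = -768768 (x = -27456*28 = -624*1232 = -768768)
x - j = -768768 - 1*(-2152) = -768768 + 2152 = -766616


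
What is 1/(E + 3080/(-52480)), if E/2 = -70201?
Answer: -1312/184207501 ≈ -7.1224e-6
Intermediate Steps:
E = -140402 (E = 2*(-70201) = -140402)
1/(E + 3080/(-52480)) = 1/(-140402 + 3080/(-52480)) = 1/(-140402 + 3080*(-1/52480)) = 1/(-140402 - 77/1312) = 1/(-184207501/1312) = -1312/184207501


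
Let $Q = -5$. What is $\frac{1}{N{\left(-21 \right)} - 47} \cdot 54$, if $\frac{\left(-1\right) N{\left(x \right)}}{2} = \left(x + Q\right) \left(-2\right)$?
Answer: $- \frac{54}{151} \approx -0.35762$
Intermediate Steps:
$N{\left(x \right)} = -20 + 4 x$ ($N{\left(x \right)} = - 2 \left(x - 5\right) \left(-2\right) = - 2 \left(-5 + x\right) \left(-2\right) = - 2 \left(10 - 2 x\right) = -20 + 4 x$)
$\frac{1}{N{\left(-21 \right)} - 47} \cdot 54 = \frac{1}{\left(-20 + 4 \left(-21\right)\right) - 47} \cdot 54 = \frac{1}{\left(-20 - 84\right) - 47} \cdot 54 = \frac{1}{-104 - 47} \cdot 54 = \frac{1}{-151} \cdot 54 = \left(- \frac{1}{151}\right) 54 = - \frac{54}{151}$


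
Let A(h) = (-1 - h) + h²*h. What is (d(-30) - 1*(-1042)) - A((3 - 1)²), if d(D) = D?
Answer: 953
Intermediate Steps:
A(h) = -1 + h³ - h (A(h) = (-1 - h) + h³ = -1 + h³ - h)
(d(-30) - 1*(-1042)) - A((3 - 1)²) = (-30 - 1*(-1042)) - (-1 + ((3 - 1)²)³ - (3 - 1)²) = (-30 + 1042) - (-1 + (2²)³ - 1*2²) = 1012 - (-1 + 4³ - 1*4) = 1012 - (-1 + 64 - 4) = 1012 - 1*59 = 1012 - 59 = 953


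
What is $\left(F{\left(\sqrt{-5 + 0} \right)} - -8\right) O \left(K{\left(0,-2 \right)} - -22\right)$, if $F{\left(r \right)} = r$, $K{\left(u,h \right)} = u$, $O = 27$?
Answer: $4752 + 594 i \sqrt{5} \approx 4752.0 + 1328.2 i$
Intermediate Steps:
$\left(F{\left(\sqrt{-5 + 0} \right)} - -8\right) O \left(K{\left(0,-2 \right)} - -22\right) = \left(\sqrt{-5 + 0} - -8\right) 27 \left(0 - -22\right) = \left(\sqrt{-5} + 8\right) 27 \left(0 + 22\right) = \left(i \sqrt{5} + 8\right) 27 \cdot 22 = \left(8 + i \sqrt{5}\right) 27 \cdot 22 = \left(216 + 27 i \sqrt{5}\right) 22 = 4752 + 594 i \sqrt{5}$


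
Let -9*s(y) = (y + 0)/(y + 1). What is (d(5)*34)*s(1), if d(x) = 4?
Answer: -68/9 ≈ -7.5556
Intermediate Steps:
s(y) = -y/(9*(1 + y)) (s(y) = -(y + 0)/(9*(y + 1)) = -y/(9*(1 + y)))
(d(5)*34)*s(1) = (4*34)*(-1*1/(9 + 9*1)) = 136*(-1*1/(9 + 9)) = 136*(-1*1/18) = 136*(-1*1*1/18) = 136*(-1/18) = -68/9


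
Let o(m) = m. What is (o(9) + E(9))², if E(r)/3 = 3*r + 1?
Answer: 8649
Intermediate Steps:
E(r) = 3 + 9*r (E(r) = 3*(3*r + 1) = 3*(1 + 3*r) = 3 + 9*r)
(o(9) + E(9))² = (9 + (3 + 9*9))² = (9 + (3 + 81))² = (9 + 84)² = 93² = 8649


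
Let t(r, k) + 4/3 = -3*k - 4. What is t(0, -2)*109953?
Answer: 73302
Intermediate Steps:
t(r, k) = -16/3 - 3*k (t(r, k) = -4/3 + (-3*k - 4) = -4/3 + (-4 - 3*k) = -16/3 - 3*k)
t(0, -2)*109953 = (-16/3 - 3*(-2))*109953 = (-16/3 + 6)*109953 = (⅔)*109953 = 73302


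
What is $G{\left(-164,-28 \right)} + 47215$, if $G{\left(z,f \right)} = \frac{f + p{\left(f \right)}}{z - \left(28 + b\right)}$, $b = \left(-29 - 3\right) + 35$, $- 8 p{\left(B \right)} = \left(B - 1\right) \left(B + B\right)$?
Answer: $\frac{3069052}{65} \approx 47216.0$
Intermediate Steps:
$p{\left(B \right)} = - \frac{B \left(-1 + B\right)}{4}$ ($p{\left(B \right)} = - \frac{\left(B - 1\right) \left(B + B\right)}{8} = - \frac{\left(-1 + B\right) 2 B}{8} = - \frac{2 B \left(-1 + B\right)}{8} = - \frac{B \left(-1 + B\right)}{4}$)
$b = 3$ ($b = -32 + 35 = 3$)
$G{\left(z,f \right)} = \frac{f + \frac{f \left(1 - f\right)}{4}}{-31 + z}$ ($G{\left(z,f \right)} = \frac{f + \frac{f \left(1 - f\right)}{4}}{z - 31} = \frac{f + \frac{f \left(1 - f\right)}{4}}{-31 + z}$)
$G{\left(-164,-28 \right)} + 47215 = \frac{1}{4} \left(-28\right) \frac{1}{-31 - 164} \left(5 - -28\right) + 47215 = \frac{1}{4} \left(-28\right) \frac{1}{-195} \left(5 + 28\right) + 47215 = \frac{1}{4} \left(-28\right) \left(- \frac{1}{195}\right) 33 + 47215 = \frac{77}{65} + 47215 = \frac{3069052}{65}$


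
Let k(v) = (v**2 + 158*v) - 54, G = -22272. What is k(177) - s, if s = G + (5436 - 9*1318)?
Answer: 87939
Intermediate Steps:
k(v) = -54 + v**2 + 158*v
s = -28698 (s = -22272 + (5436 - 9*1318) = -22272 + (5436 - 11862) = -22272 - 6426 = -28698)
k(177) - s = (-54 + 177**2 + 158*177) - 1*(-28698) = (-54 + 31329 + 27966) + 28698 = 59241 + 28698 = 87939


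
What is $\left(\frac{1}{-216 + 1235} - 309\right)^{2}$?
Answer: $\frac{99143116900}{1038361} \approx 95480.0$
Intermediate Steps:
$\left(\frac{1}{-216 + 1235} - 309\right)^{2} = \left(\frac{1}{1019} - 309\right)^{2} = \left(- \frac{314870}{1019}\right)^{2} = \frac{99143116900}{1038361}$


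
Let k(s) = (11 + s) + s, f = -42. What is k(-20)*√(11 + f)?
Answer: -29*I*√31 ≈ -161.47*I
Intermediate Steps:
k(s) = 11 + 2*s
k(-20)*√(11 + f) = (11 + 2*(-20))*√(11 - 42) = (11 - 40)*√(-31) = -29*I*√31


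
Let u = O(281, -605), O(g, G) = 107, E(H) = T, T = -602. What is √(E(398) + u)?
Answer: 3*I*√55 ≈ 22.249*I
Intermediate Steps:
E(H) = -602
u = 107
√(E(398) + u) = √(-602 + 107) = √(-495) = 3*I*√55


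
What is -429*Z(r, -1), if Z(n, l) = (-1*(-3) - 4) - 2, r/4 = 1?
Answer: 1287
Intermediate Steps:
r = 4 (r = 4*1 = 4)
Z(n, l) = -3 (Z(n, l) = (3 - 4) - 2 = -1 - 2 = -3)
-429*Z(r, -1) = -429*(-3) = 1287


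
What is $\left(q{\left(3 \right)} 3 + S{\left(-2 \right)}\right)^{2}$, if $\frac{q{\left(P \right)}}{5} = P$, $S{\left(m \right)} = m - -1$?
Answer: $1936$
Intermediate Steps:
$S{\left(m \right)} = 1 + m$ ($S{\left(m \right)} = m + 1 = 1 + m$)
$q{\left(P \right)} = 5 P$
$\left(q{\left(3 \right)} 3 + S{\left(-2 \right)}\right)^{2} = \left(5 \cdot 3 \cdot 3 + \left(1 - 2\right)\right)^{2} = \left(15 \cdot 3 - 1\right)^{2} = \left(45 - 1\right)^{2} = 44^{2} = 1936$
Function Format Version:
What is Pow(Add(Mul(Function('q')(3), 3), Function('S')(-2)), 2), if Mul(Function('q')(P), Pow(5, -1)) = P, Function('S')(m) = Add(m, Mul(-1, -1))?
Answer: 1936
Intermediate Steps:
Function('S')(m) = Add(1, m) (Function('S')(m) = Add(m, 1) = Add(1, m))
Function('q')(P) = Mul(5, P)
Pow(Add(Mul(Function('q')(3), 3), Function('S')(-2)), 2) = Pow(Add(Mul(Mul(5, 3), 3), Add(1, -2)), 2) = Pow(Add(Mul(15, 3), -1), 2) = Pow(Add(45, -1), 2) = Pow(44, 2) = 1936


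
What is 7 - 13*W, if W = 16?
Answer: -201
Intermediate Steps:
7 - 13*W = 7 - 13*16 = 7 - 208 = -201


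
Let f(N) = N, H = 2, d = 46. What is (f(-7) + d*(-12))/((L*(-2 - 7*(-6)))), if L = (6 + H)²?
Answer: -559/2560 ≈ -0.21836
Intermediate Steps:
L = 64 (L = (6 + 2)² = 8² = 64)
(f(-7) + d*(-12))/((L*(-2 - 7*(-6)))) = (-7 + 46*(-12))/((64*(-2 - 7*(-6)))) = (-7 - 552)/((64*(-2 + 42))) = -559/(64*40) = -559/2560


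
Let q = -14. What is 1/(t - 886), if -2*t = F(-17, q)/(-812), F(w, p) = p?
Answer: -116/102777 ≈ -0.0011287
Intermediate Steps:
t = -1/116 (t = -(-7)/(-812) = -(-7)*(-1)/812 = -½*1/58 = -1/116 ≈ -0.0086207)
1/(t - 886) = 1/(-1/116 - 886) = 1/(-102777/116) = -116/102777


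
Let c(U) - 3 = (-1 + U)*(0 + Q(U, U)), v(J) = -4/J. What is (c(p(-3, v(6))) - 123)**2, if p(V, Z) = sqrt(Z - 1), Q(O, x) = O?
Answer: (365 + I*sqrt(15))**2/9 ≈ 14801.0 + 314.14*I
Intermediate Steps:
p(V, Z) = sqrt(-1 + Z)
c(U) = 3 + U*(-1 + U) (c(U) = 3 + (-1 + U)*(0 + U) = 3 + (-1 + U)*U = 3 + U*(-1 + U))
(c(p(-3, v(6))) - 123)**2 = ((3 + (sqrt(-1 - 4/6))**2 - sqrt(-1 - 4/6)) - 123)**2 = ((3 + (sqrt(-1 - 4*1/6))**2 - sqrt(-1 - 4*1/6)) - 123)**2 = ((3 + (sqrt(-1 - 2/3))**2 - sqrt(-1 - 2/3)) - 123)**2 = ((3 + (sqrt(-5/3))**2 - sqrt(-5/3)) - 123)**2 = ((3 + (I*sqrt(15)/3)**2 - I*sqrt(15)/3) - 123)**2 = ((3 - 5/3 - I*sqrt(15)/3) - 123)**2 = ((4/3 - I*sqrt(15)/3) - 123)**2 = (-365/3 - I*sqrt(15)/3)**2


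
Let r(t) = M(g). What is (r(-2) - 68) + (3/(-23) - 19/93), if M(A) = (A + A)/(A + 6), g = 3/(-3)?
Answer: -735118/10695 ≈ -68.735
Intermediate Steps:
g = -1 (g = 3*(-1/3) = -1)
M(A) = 2*A/(6 + A) (M(A) = (2*A)/(6 + A) = 2*A/(6 + A))
r(t) = -2/5 (r(t) = 2*(-1)/(6 - 1) = 2*(-1)/5 = 2*(-1)*(1/5) = -2/5)
(r(-2) - 68) + (3/(-23) - 19/93) = (-2/5 - 68) + (3/(-23) - 19/93) = -342/5 + (3*(-1/23) - 19*1/93) = -342/5 + (-3/23 - 19/93) = -342/5 - 716/2139 = -735118/10695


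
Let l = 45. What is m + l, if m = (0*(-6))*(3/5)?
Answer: 45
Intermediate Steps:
m = 0 (m = 0*(3*(1/5)) = 0*(3/5) = 0)
m + l = 0 + 45 = 45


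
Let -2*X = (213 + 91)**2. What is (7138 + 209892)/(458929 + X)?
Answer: 217030/412721 ≈ 0.52585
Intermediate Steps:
X = -46208 (X = -(213 + 91)**2/2 = -1/2*304**2 = -1/2*92416 = -46208)
(7138 + 209892)/(458929 + X) = (7138 + 209892)/(458929 - 46208) = 217030/412721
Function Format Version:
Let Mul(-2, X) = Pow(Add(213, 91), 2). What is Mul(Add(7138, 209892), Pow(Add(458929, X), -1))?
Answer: Rational(217030, 412721) ≈ 0.52585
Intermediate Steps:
X = -46208 (X = Mul(Rational(-1, 2), Pow(Add(213, 91), 2)) = Mul(Rational(-1, 2), Pow(304, 2)) = Mul(Rational(-1, 2), 92416) = -46208)
Mul(Add(7138, 209892), Pow(Add(458929, X), -1)) = Mul(Add(7138, 209892), Pow(Add(458929, -46208), -1)) = Mul(217030, Pow(412721, -1)) = Mul(217030, Rational(1, 412721)) = Rational(217030, 412721)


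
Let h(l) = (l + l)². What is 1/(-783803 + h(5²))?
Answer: -1/781303 ≈ -1.2799e-6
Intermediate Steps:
h(l) = 4*l² (h(l) = (2*l)² = 4*l²)
1/(-783803 + h(5²)) = 1/(-783803 + 4*(5²)²) = 1/(-783803 + 4*25²) = 1/(-783803 + 4*625) = 1/(-783803 + 2500) = 1/(-781303) = -1/781303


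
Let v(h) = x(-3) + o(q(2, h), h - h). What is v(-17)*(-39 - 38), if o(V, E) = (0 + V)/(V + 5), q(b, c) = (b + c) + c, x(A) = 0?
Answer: -2464/27 ≈ -91.259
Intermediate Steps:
q(b, c) = b + 2*c
o(V, E) = V/(5 + V)
v(h) = (2 + 2*h)/(7 + 2*h) (v(h) = 0 + (2 + 2*h)/(5 + (2 + 2*h)) = 0 + (2 + 2*h)/(7 + 2*h) = (2 + 2*h)/(7 + 2*h))
v(-17)*(-39 - 38) = (2*(1 - 17)/(7 + 2*(-17)))*(-39 - 38) = (2*(-16)/(7 - 34))*(-77) = (2*(-16)/(-27))*(-77) = (2*(-1/27)*(-16))*(-77) = (32/27)*(-77) = -2464/27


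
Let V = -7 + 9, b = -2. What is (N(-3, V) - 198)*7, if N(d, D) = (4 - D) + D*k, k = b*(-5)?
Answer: -1232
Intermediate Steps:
k = 10 (k = -2*(-5) = 10)
V = 2
N(d, D) = 4 + 9*D (N(d, D) = (4 - D) + D*10 = (4 - D) + 10*D = 4 + 9*D)
(N(-3, V) - 198)*7 = ((4 + 9*2) - 198)*7 = ((4 + 18) - 198)*7 = (22 - 198)*7 = -176*7 = -1232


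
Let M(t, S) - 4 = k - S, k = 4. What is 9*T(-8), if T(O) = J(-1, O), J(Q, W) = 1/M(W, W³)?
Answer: 9/520 ≈ 0.017308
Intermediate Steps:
M(t, S) = 8 - S (M(t, S) = 4 + (4 - S) = 8 - S)
J(Q, W) = 1/(8 - W³)
T(O) = 1/(8 - O³)
9*T(-8) = 9/(8 - 1*(-8)³) = 9/(8 - 1*(-512)) = 9/(8 + 512) = 9/520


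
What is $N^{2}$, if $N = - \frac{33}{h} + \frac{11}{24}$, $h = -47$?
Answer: $\frac{1713481}{1272384} \approx 1.3467$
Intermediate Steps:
$N = \frac{1309}{1128}$ ($N = - \frac{33}{-47} + \frac{11}{24} = \left(-33\right) \left(- \frac{1}{47}\right) + 11 \cdot \frac{1}{24} = \frac{33}{47} + \frac{11}{24} = \frac{1309}{1128} \approx 1.1605$)
$N^{2} = \left(\frac{1309}{1128}\right)^{2} = \frac{1713481}{1272384}$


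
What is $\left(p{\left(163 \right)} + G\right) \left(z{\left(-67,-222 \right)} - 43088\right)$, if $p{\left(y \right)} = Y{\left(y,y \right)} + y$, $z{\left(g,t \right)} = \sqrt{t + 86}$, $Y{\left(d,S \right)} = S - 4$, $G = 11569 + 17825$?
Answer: $-1280403008 + 59432 i \sqrt{34} \approx -1.2804 \cdot 10^{9} + 3.4655 \cdot 10^{5} i$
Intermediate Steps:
$G = 29394$
$Y{\left(d,S \right)} = -4 + S$
$z{\left(g,t \right)} = \sqrt{86 + t}$
$p{\left(y \right)} = -4 + 2 y$ ($p{\left(y \right)} = \left(-4 + y\right) + y = -4 + 2 y$)
$\left(p{\left(163 \right)} + G\right) \left(z{\left(-67,-222 \right)} - 43088\right) = \left(\left(-4 + 2 \cdot 163\right) + 29394\right) \left(\sqrt{86 - 222} - 43088\right) = \left(\left(-4 + 326\right) + 29394\right) \left(\sqrt{-136} - 43088\right) = \left(322 + 29394\right) \left(2 i \sqrt{34} - 43088\right) = 29716 \left(-43088 + 2 i \sqrt{34}\right) = -1280403008 + 59432 i \sqrt{34}$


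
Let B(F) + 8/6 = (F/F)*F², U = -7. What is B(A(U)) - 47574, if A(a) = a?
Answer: -142579/3 ≈ -47526.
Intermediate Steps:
B(F) = -4/3 + F² (B(F) = -4/3 + (F/F)*F² = -4/3 + 1*F² = -4/3 + F²)
B(A(U)) - 47574 = (-4/3 + (-7)²) - 47574 = (-4/3 + 49) - 47574 = 143/3 - 47574 = -142579/3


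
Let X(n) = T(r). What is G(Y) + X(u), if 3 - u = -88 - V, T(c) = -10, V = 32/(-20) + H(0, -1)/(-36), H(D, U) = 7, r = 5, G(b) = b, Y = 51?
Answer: 41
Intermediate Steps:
V = -323/180 (V = 32/(-20) + 7/(-36) = 32*(-1/20) + 7*(-1/36) = -8/5 - 7/36 = -323/180 ≈ -1.7944)
u = 16057/180 (u = 3 - (-88 - 1*(-323/180)) = 3 - (-88 + 323/180) = 3 - 1*(-15517/180) = 3 + 15517/180 = 16057/180 ≈ 89.206)
X(n) = -10
G(Y) + X(u) = 51 - 10 = 41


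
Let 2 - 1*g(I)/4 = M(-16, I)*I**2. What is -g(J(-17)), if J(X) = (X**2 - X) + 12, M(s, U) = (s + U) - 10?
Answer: 118112824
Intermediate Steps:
M(s, U) = -10 + U + s (M(s, U) = (U + s) - 10 = -10 + U + s)
J(X) = 12 + X**2 - X
g(I) = 8 - 4*I**2*(-26 + I) (g(I) = 8 - 4*(-10 + I - 16)*I**2 = 8 - 4*(-26 + I)*I**2 = 8 - 4*I**2*(-26 + I))
-g(J(-17)) = -(8 + 4*(12 + (-17)**2 - 1*(-17))**2*(26 - (12 + (-17)**2 - 1*(-17)))) = -(8 + 4*(12 + 289 + 17)**2*(26 - (12 + 289 + 17))) = -(8 + 4*318**2*(26 - 1*318)) = -(8 + 4*101124*(26 - 318)) = -(8 + 4*101124*(-292)) = -(8 - 118112832) = -1*(-118112824) = 118112824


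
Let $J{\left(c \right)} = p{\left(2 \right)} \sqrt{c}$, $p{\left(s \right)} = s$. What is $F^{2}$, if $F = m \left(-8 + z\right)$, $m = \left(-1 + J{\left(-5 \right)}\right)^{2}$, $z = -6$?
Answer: $55076 + 29792 i \sqrt{5} \approx 55076.0 + 66617.0 i$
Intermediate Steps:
$J{\left(c \right)} = 2 \sqrt{c}$
$m = \left(-1 + 2 i \sqrt{5}\right)^{2}$ ($m = \left(-1 + 2 \sqrt{-5}\right)^{2} = \left(-1 + 2 i \sqrt{5}\right)^{2} \approx -19.0 - 8.9443 i$)
$F = - 14 \left(1 - 2 i \sqrt{5}\right)^{2}$ ($F = \left(1 - 2 i \sqrt{5}\right)^{2} \left(-8 - 6\right) = \left(1 - 2 i \sqrt{5}\right)^{2} \left(-14\right) = - 14 \left(1 - 2 i \sqrt{5}\right)^{2} \approx 266.0 + 125.22 i$)
$F^{2} = \left(266 + 56 i \sqrt{5}\right)^{2}$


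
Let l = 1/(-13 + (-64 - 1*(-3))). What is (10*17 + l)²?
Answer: 158231241/5476 ≈ 28895.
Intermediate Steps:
l = -1/74 (l = 1/(-13 + (-64 + 3)) = 1/(-13 - 61) = 1/(-74) = -1/74 ≈ -0.013514)
(10*17 + l)² = (10*17 - 1/74)² = (170 - 1/74)² = (12579/74)² = 158231241/5476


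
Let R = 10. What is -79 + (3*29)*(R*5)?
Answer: 4271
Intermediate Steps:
-79 + (3*29)*(R*5) = -79 + (3*29)*(10*5) = -79 + 87*50 = -79 + 4350 = 4271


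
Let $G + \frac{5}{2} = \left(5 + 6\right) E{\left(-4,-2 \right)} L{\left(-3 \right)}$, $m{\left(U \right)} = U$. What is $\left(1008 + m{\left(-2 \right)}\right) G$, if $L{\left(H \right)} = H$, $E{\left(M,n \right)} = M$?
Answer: $130277$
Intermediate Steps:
$G = \frac{259}{2}$ ($G = - \frac{5}{2} + \left(5 + 6\right) \left(-4\right) \left(-3\right) = - \frac{5}{2} + 11 \left(-4\right) \left(-3\right) = - \frac{5}{2} - -132 = - \frac{5}{2} + 132 = \frac{259}{2} \approx 129.5$)
$\left(1008 + m{\left(-2 \right)}\right) G = \left(1008 - 2\right) \frac{259}{2} = 1006 \cdot \frac{259}{2} = 130277$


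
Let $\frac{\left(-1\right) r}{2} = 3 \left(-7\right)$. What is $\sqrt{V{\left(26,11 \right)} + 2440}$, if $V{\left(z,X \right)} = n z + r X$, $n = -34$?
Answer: $\sqrt{2018} \approx 44.922$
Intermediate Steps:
$r = 42$ ($r = - 2 \cdot 3 \left(-7\right) = \left(-2\right) \left(-21\right) = 42$)
$V{\left(z,X \right)} = - 34 z + 42 X$
$\sqrt{V{\left(26,11 \right)} + 2440} = \sqrt{\left(\left(-34\right) 26 + 42 \cdot 11\right) + 2440} = \sqrt{\left(-884 + 462\right) + 2440} = \sqrt{-422 + 2440} = \sqrt{2018}$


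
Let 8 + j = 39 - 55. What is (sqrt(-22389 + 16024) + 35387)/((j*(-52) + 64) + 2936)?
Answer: 35387/4248 + I*sqrt(6365)/4248 ≈ 8.3303 + 0.018781*I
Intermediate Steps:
j = -24 (j = -8 + (39 - 55) = -8 - 16 = -24)
(sqrt(-22389 + 16024) + 35387)/((j*(-52) + 64) + 2936) = (sqrt(-22389 + 16024) + 35387)/((-24*(-52) + 64) + 2936) = (sqrt(-6365) + 35387)/((1248 + 64) + 2936) = (I*sqrt(6365) + 35387)/(1312 + 2936) = (35387 + I*sqrt(6365))/4248 = (35387 + I*sqrt(6365))*(1/4248) = 35387/4248 + I*sqrt(6365)/4248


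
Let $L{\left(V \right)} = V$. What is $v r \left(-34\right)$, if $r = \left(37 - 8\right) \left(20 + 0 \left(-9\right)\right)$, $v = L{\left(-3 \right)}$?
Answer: $59160$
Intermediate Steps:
$v = -3$
$r = 580$ ($r = 29 \left(20 + 0\right) = 29 \cdot 20 = 580$)
$v r \left(-34\right) = \left(-3\right) 580 \left(-34\right) = \left(-1740\right) \left(-34\right) = 59160$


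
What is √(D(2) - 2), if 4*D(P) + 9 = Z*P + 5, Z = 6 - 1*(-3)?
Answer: √6/2 ≈ 1.2247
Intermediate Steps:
Z = 9 (Z = 6 + 3 = 9)
D(P) = -1 + 9*P/4 (D(P) = -9/4 + (9*P + 5)/4 = -9/4 + (5 + 9*P)/4 = -9/4 + (5/4 + 9*P/4) = -1 + 9*P/4)
√(D(2) - 2) = √((-1 + (9/4)*2) - 2) = √((-1 + 9/2) - 2) = √(7/2 - 2) = √(3/2) = √6/2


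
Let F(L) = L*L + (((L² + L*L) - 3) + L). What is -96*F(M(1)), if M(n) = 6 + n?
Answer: -14496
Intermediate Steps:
F(L) = -3 + L + 3*L² (F(L) = L² + (((L² + L²) - 3) + L) = L² + ((2*L² - 3) + L) = L² + ((-3 + 2*L²) + L) = L² + (-3 + L + 2*L²) = -3 + L + 3*L²)
-96*F(M(1)) = -96*(-3 + (6 + 1) + 3*(6 + 1)²) = -96*(-3 + 7 + 3*7²) = -96*(-3 + 7 + 3*49) = -96*(-3 + 7 + 147) = -96*151 = -14496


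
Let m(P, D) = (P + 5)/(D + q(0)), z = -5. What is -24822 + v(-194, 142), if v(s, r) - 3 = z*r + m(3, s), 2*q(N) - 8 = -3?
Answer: -9777623/383 ≈ -25529.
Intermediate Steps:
q(N) = 5/2 (q(N) = 4 + (½)*(-3) = 4 - 3/2 = 5/2)
m(P, D) = (5 + P)/(5/2 + D) (m(P, D) = (P + 5)/(D + 5/2) = (5 + P)/(5/2 + D))
v(s, r) = 3 - 5*r + 16/(5 + 2*s) (v(s, r) = 3 + (-5*r + 2*(5 + 3)/(5 + 2*s)) = 3 + (-5*r + 2*8/(5 + 2*s)) = 3 + (-5*r + 16/(5 + 2*s)) = 3 - 5*r + 16/(5 + 2*s))
-24822 + v(-194, 142) = -24822 + (16 + (3 - 5*142)*(5 + 2*(-194)))/(5 + 2*(-194)) = -24822 + (16 + (3 - 710)*(5 - 388))/(5 - 388) = -24822 + (16 - 707*(-383))/(-383) = -24822 - (16 + 270781)/383 = -24822 - 1/383*270797 = -24822 - 270797/383 = -9777623/383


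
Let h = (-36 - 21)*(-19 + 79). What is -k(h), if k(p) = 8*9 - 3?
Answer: -69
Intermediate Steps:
h = -3420 (h = -57*60 = -3420)
k(p) = 69 (k(p) = 72 - 3 = 69)
-k(h) = -1*69 = -69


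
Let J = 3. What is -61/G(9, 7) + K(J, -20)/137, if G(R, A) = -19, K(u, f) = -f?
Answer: 8737/2603 ≈ 3.3565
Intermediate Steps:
-61/G(9, 7) + K(J, -20)/137 = -61/(-19) - 1*(-20)/137 = -61*(-1/19) + 20*(1/137) = 61/19 + 20/137 = 8737/2603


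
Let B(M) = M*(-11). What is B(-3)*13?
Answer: 429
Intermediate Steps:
B(M) = -11*M
B(-3)*13 = -11*(-3)*13 = 33*13 = 429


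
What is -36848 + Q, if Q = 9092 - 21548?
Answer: -49304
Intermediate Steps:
Q = -12456
-36848 + Q = -36848 - 12456 = -49304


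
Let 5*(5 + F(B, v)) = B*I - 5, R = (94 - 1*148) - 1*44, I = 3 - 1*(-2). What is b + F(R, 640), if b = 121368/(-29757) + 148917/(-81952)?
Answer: -6871713399/62529376 ≈ -109.90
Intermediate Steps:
I = 5 (I = 3 + 2 = 5)
R = -98 (R = (94 - 148) - 44 = -54 - 44 = -98)
F(B, v) = -6 + B (F(B, v) = -5 + (B*5 - 5)/5 = -5 + (5*B - 5)/5 = -5 + (-5 + 5*B)/5 = -5 + (-1 + B) = -6 + B)
b = -368658295/62529376 (b = 121368*(-1/29757) + 148917*(-1/81952) = -3112/763 - 148917/81952 = -368658295/62529376 ≈ -5.8958)
b + F(R, 640) = -368658295/62529376 + (-6 - 98) = -368658295/62529376 - 104 = -6871713399/62529376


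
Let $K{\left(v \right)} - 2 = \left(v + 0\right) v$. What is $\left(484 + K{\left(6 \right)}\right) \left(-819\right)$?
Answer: $-427518$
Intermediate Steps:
$K{\left(v \right)} = 2 + v^{2}$ ($K{\left(v \right)} = 2 + \left(v + 0\right) v = 2 + v v = 2 + v^{2}$)
$\left(484 + K{\left(6 \right)}\right) \left(-819\right) = \left(484 + \left(2 + 6^{2}\right)\right) \left(-819\right) = \left(484 + \left(2 + 36\right)\right) \left(-819\right) = \left(484 + 38\right) \left(-819\right) = 522 \left(-819\right) = -427518$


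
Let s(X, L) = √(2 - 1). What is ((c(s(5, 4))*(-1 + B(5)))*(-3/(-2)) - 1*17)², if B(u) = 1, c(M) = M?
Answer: 289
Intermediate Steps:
s(X, L) = 1 (s(X, L) = √1 = 1)
((c(s(5, 4))*(-1 + B(5)))*(-3/(-2)) - 1*17)² = ((1*(-1 + 1))*(-3/(-2)) - 1*17)² = ((1*0)*(-3*(-½)) - 17)² = (0*(3/2) - 17)² = (0 - 17)² = (-17)² = 289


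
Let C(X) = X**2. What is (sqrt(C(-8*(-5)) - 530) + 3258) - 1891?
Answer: 1367 + sqrt(1070) ≈ 1399.7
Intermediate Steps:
(sqrt(C(-8*(-5)) - 530) + 3258) - 1891 = (sqrt((-8*(-5))**2 - 530) + 3258) - 1891 = (sqrt(40**2 - 530) + 3258) - 1891 = (sqrt(1600 - 530) + 3258) - 1891 = (sqrt(1070) + 3258) - 1891 = (3258 + sqrt(1070)) - 1891 = 1367 + sqrt(1070)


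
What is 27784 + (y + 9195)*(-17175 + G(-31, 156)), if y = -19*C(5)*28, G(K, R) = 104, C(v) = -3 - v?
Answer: -229594237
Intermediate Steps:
y = 4256 (y = -19*(-3 - 1*5)*28 = -19*(-3 - 5)*28 = -19*(-8)*28 = 152*28 = 4256)
27784 + (y + 9195)*(-17175 + G(-31, 156)) = 27784 + (4256 + 9195)*(-17175 + 104) = 27784 + 13451*(-17071) = 27784 - 229622021 = -229594237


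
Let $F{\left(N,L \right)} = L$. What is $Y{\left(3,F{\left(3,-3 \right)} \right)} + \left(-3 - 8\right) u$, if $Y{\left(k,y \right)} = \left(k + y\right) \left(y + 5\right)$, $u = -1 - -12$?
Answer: $-121$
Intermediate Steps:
$u = 11$ ($u = -1 + 12 = 11$)
$Y{\left(k,y \right)} = \left(5 + y\right) \left(k + y\right)$ ($Y{\left(k,y \right)} = \left(k + y\right) \left(5 + y\right) = \left(5 + y\right) \left(k + y\right)$)
$Y{\left(3,F{\left(3,-3 \right)} \right)} + \left(-3 - 8\right) u = \left(\left(-3\right)^{2} + 5 \cdot 3 + 5 \left(-3\right) + 3 \left(-3\right)\right) + \left(-3 - 8\right) 11 = \left(9 + 15 - 15 - 9\right) + \left(-3 - 8\right) 11 = 0 - 121 = -121$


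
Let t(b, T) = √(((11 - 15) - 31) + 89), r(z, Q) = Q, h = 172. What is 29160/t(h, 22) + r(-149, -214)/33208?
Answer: -107/16604 + 1620*√6 ≈ 3968.2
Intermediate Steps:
t(b, T) = 3*√6 (t(b, T) = √((-4 - 31) + 89) = √(-35 + 89) = √54 = 3*√6)
29160/t(h, 22) + r(-149, -214)/33208 = 29160/((3*√6)) - 214/33208 = 29160*(√6/18) - 214*1/33208 = 1620*√6 - 107/16604 = -107/16604 + 1620*√6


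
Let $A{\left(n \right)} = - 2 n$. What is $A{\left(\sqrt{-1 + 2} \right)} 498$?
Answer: $-996$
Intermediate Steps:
$A{\left(\sqrt{-1 + 2} \right)} 498 = - 2 \sqrt{-1 + 2} \cdot 498 = - 2 \sqrt{1} \cdot 498 = \left(-2\right) 1 \cdot 498 = \left(-2\right) 498 = -996$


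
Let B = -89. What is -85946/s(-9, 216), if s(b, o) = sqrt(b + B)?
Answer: 6139*I*sqrt(2) ≈ 8681.9*I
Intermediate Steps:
s(b, o) = sqrt(-89 + b) (s(b, o) = sqrt(b - 89) = sqrt(-89 + b))
-85946/s(-9, 216) = -85946/sqrt(-89 - 9) = -85946*(-I*sqrt(2)/14) = -(-6139)*I*sqrt(2) = 6139*I*sqrt(2)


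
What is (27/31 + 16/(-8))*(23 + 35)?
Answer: -2030/31 ≈ -65.484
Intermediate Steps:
(27/31 + 16/(-8))*(23 + 35) = (27*(1/31) + 16*(-1/8))*58 = (27/31 - 2)*58 = -35/31*58 = -2030/31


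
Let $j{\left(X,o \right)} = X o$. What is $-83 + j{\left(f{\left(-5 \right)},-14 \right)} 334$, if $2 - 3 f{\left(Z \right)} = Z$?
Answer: $- \frac{32981}{3} \approx -10994.0$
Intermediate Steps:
$f{\left(Z \right)} = \frac{2}{3} - \frac{Z}{3}$
$-83 + j{\left(f{\left(-5 \right)},-14 \right)} 334 = -83 + \left(\frac{2}{3} - - \frac{5}{3}\right) \left(-14\right) 334 = -83 + \left(\frac{2}{3} + \frac{5}{3}\right) \left(-14\right) 334 = -83 + \frac{7}{3} \left(-14\right) 334 = -83 - \frac{32732}{3} = - \frac{32981}{3}$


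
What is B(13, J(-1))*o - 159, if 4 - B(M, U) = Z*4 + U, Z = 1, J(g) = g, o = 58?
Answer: -101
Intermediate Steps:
B(M, U) = -U (B(M, U) = 4 - (1*4 + U) = 4 - (4 + U) = 4 + (-4 - U) = -U)
B(13, J(-1))*o - 159 = -1*(-1)*58 - 159 = 1*58 - 159 = 58 - 159 = -101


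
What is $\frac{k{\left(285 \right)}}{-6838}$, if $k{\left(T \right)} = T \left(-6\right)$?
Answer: $\frac{855}{3419} \approx 0.25007$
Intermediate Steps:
$k{\left(T \right)} = - 6 T$
$\frac{k{\left(285 \right)}}{-6838} = \frac{\left(-6\right) 285}{-6838} = \left(-1710\right) \left(- \frac{1}{6838}\right) = \frac{855}{3419}$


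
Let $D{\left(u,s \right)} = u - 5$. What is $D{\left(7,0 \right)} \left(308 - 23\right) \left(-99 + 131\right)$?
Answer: $18240$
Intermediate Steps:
$D{\left(u,s \right)} = -5 + u$
$D{\left(7,0 \right)} \left(308 - 23\right) \left(-99 + 131\right) = \left(-5 + 7\right) \left(308 - 23\right) \left(-99 + 131\right) = 2 \cdot 285 \cdot 32 = 2 \cdot 9120 = 18240$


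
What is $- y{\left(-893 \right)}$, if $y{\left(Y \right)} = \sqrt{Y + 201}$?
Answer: $- 2 i \sqrt{173} \approx - 26.306 i$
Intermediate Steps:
$y{\left(Y \right)} = \sqrt{201 + Y}$
$- y{\left(-893 \right)} = - \sqrt{201 - 893} = - \sqrt{-692} = - 2 i \sqrt{173}$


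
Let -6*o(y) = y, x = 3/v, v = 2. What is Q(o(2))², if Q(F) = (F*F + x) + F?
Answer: 529/324 ≈ 1.6327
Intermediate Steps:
x = 3/2 ≈ 1.5000
o(y) = -y/6
Q(F) = 3/2 + F + F² (Q(F) = (F*F + 3/2) + F = (F² + 3/2) + F = (3/2 + F²) + F = 3/2 + F + F²)
Q(o(2))² = (3/2 - ⅙*2 + (-⅙*2)²)² = (3/2 - ⅓ + (-⅓)²)² = (3/2 - ⅓ + ⅑)² = (23/18)² = 529/324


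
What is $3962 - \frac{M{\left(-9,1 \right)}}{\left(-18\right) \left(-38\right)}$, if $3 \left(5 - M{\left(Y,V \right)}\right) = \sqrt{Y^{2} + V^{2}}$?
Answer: $\frac{2710003}{684} + \frac{\sqrt{82}}{2052} \approx 3962.0$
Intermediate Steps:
$M{\left(Y,V \right)} = 5 - \frac{\sqrt{V^{2} + Y^{2}}}{3}$ ($M{\left(Y,V \right)} = 5 - \frac{\sqrt{Y^{2} + V^{2}}}{3} = 5 - \frac{\sqrt{V^{2} + Y^{2}}}{3}$)
$3962 - \frac{M{\left(-9,1 \right)}}{\left(-18\right) \left(-38\right)} = 3962 - \frac{5 - \frac{\sqrt{1^{2} + \left(-9\right)^{2}}}{3}}{\left(-18\right) \left(-38\right)} = 3962 - \frac{5 - \frac{\sqrt{1 + 81}}{3}}{684} = 3962 - \left(5 - \frac{\sqrt{82}}{3}\right) \frac{1}{684} = 3962 - \left(\frac{5}{684} - \frac{\sqrt{82}}{2052}\right) = \frac{2710003}{684} + \frac{\sqrt{82}}{2052}$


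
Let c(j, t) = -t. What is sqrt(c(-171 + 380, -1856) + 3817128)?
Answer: 2*sqrt(954746) ≈ 1954.2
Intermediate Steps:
sqrt(c(-171 + 380, -1856) + 3817128) = sqrt(-1*(-1856) + 3817128) = sqrt(1856 + 3817128) = sqrt(3818984) = 2*sqrt(954746)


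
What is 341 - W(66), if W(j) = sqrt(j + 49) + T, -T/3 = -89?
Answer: 74 - sqrt(115) ≈ 63.276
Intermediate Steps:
T = 267 (T = -3*(-89) = 267)
W(j) = 267 + sqrt(49 + j) (W(j) = sqrt(j + 49) + 267 = sqrt(49 + j) + 267 = 267 + sqrt(49 + j))
341 - W(66) = 341 - (267 + sqrt(49 + 66)) = 341 - (267 + sqrt(115)) = 341 + (-267 - sqrt(115)) = 74 - sqrt(115)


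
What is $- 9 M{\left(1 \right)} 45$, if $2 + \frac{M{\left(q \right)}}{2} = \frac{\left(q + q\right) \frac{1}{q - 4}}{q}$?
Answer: $2160$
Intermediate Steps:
$M{\left(q \right)} = -4 + \frac{4}{-4 + q}$ ($M{\left(q \right)} = -4 + 2 \frac{\left(q + q\right) \frac{1}{q - 4}}{q} = -4 + 2 \frac{2 q \frac{1}{-4 + q}}{q} = -4 + 2 \frac{2}{-4 + q} = -4 + \frac{4}{-4 + q}$)
$- 9 M{\left(1 \right)} 45 = - 9 \frac{4 \left(5 - 1\right)}{-4 + 1} \cdot 45 = - 9 \frac{4 \left(5 - 1\right)}{-3} \cdot 45 = - 9 \cdot 4 \left(- \frac{1}{3}\right) 4 \cdot 45 = \left(-9\right) \left(- \frac{16}{3}\right) 45 = 48 \cdot 45 = 2160$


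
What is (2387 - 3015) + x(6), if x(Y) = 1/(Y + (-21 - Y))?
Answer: -13189/21 ≈ -628.05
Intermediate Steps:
x(Y) = -1/21 (x(Y) = 1/(-21) = -1/21)
(2387 - 3015) + x(6) = (2387 - 3015) - 1/21 = -628 - 1/21 = -13189/21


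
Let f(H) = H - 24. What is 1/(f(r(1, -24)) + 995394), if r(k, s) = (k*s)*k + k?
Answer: 1/995347 ≈ 1.0047e-6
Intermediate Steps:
r(k, s) = k + s*k² (r(k, s) = s*k² + k = k + s*k²)
f(H) = -24 + H
1/(f(r(1, -24)) + 995394) = 1/((-24 + 1*(1 + 1*(-24))) + 995394) = 1/((-24 + 1*(1 - 24)) + 995394) = 1/((-24 + 1*(-23)) + 995394) = 1/((-24 - 23) + 995394) = 1/(-47 + 995394) = 1/995347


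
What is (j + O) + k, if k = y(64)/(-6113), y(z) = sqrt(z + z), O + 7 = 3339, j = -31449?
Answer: -28117 - 8*sqrt(2)/6113 ≈ -28117.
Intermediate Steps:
O = 3332 (O = -7 + 3339 = 3332)
y(z) = sqrt(2)*sqrt(z) (y(z) = sqrt(2*z) = sqrt(2)*sqrt(z))
k = -8*sqrt(2)/6113 (k = (sqrt(2)*sqrt(64))/(-6113) = (sqrt(2)*8)*(-1/6113) = (8*sqrt(2))*(-1/6113) = -8*sqrt(2)/6113 ≈ -0.0018508)
(j + O) + k = (-31449 + 3332) - 8*sqrt(2)/6113 = -28117 - 8*sqrt(2)/6113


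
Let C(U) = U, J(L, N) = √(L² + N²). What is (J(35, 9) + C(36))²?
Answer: (36 + √1306)² ≈ 5204.0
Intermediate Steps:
(J(35, 9) + C(36))² = (√(35² + 9²) + 36)² = (√(1225 + 81) + 36)² = (√1306 + 36)² = (36 + √1306)²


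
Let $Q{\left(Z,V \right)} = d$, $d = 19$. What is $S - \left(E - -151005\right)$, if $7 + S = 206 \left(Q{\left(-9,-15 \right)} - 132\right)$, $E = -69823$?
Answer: $-104467$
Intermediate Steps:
$Q{\left(Z,V \right)} = 19$
$S = -23285$ ($S = -7 + 206 \left(19 - 132\right) = -7 + 206 \left(-113\right) = -7 - 23278 = -23285$)
$S - \left(E - -151005\right) = -23285 - \left(-69823 - -151005\right) = -23285 - \left(-69823 + 151005\right) = -23285 - 81182 = -104467$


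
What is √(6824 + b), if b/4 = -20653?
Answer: 2*I*√18947 ≈ 275.3*I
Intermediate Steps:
b = -82612 (b = 4*(-20653) = -82612)
√(6824 + b) = √(6824 - 82612) = √(-75788) = 2*I*√18947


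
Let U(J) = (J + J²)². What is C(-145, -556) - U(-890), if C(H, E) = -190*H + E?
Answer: -626013237106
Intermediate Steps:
C(H, E) = E - 190*H
C(-145, -556) - U(-890) = (-556 - 190*(-145)) - (-890)²*(1 - 890)² = (-556 + 27550) - 792100*(-889)² = 26994 - 792100*790321 = 26994 - 1*626013264100 = 26994 - 626013264100 = -626013237106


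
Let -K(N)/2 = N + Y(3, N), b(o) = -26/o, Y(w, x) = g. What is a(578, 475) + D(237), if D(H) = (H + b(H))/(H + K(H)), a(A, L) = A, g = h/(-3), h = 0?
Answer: 32409539/56169 ≈ 577.00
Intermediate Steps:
g = 0 (g = 0/(-3) = 0*(-⅓) = 0)
Y(w, x) = 0
K(N) = -2*N (K(N) = -2*(N + 0) = -2*N)
D(H) = -(H - 26/H)/H (D(H) = (H - 26/H)/(H - 2*H) = (H - 26/H)/((-H)) = (H - 26/H)*(-1/H) = -(H - 26/H)/H)
a(578, 475) + D(237) = 578 + (-1 + 26/237²) = 578 + (-1 + 26*(1/56169)) = 578 + (-1 + 26/56169) = 578 - 56143/56169 = 32409539/56169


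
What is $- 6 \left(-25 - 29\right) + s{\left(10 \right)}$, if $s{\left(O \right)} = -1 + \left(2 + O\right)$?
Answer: $335$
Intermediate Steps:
$s{\left(O \right)} = 1 + O$
$- 6 \left(-25 - 29\right) + s{\left(10 \right)} = - 6 \left(-25 - 29\right) + \left(1 + 10\right) = \left(-6\right) \left(-54\right) + 11 = 324 + 11 = 335$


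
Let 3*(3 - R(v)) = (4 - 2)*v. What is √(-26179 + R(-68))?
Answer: 2*I*√58794/3 ≈ 161.65*I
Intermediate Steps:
R(v) = 3 - 2*v/3 (R(v) = 3 - (4 - 2)*v/3 = 3 - 2*v/3)
√(-26179 + R(-68)) = √(-26179 + (3 - ⅔*(-68))) = √(-26179 + (3 + 136/3)) = √(-26179 + 145/3) = √(-78392/3) = 2*I*√58794/3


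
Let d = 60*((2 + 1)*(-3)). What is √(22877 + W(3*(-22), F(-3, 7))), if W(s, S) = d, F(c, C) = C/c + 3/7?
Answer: √22337 ≈ 149.46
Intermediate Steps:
F(c, C) = 3/7 + C/c (F(c, C) = C/c + 3*(⅐) = C/c + 3/7 = 3/7 + C/c)
d = -540 (d = 60*(3*(-3)) = 60*(-9) = -540)
W(s, S) = -540
√(22877 + W(3*(-22), F(-3, 7))) = √(22877 - 540) = √22337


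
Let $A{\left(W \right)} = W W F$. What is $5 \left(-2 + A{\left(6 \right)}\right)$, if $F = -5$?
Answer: $-910$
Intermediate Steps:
$A{\left(W \right)} = - 5 W^{2}$ ($A{\left(W \right)} = W W \left(-5\right) = W \left(- 5 W\right) = - 5 W^{2}$)
$5 \left(-2 + A{\left(6 \right)}\right) = 5 \left(-2 - 5 \cdot 6^{2}\right) = 5 \left(-2 - 180\right) = 5 \left(-182\right) = -910$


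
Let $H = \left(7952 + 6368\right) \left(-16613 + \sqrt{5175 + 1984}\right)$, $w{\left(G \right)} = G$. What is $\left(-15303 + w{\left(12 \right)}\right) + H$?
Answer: $-237913451 + 14320 \sqrt{7159} \approx -2.367 \cdot 10^{8}$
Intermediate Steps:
$H = -237898160 + 14320 \sqrt{7159}$ ($H = 14320 \left(-16613 + \sqrt{7159}\right) = -237898160 + 14320 \sqrt{7159} \approx -2.3669 \cdot 10^{8}$)
$\left(-15303 + w{\left(12 \right)}\right) + H = \left(-15303 + 12\right) - \left(237898160 - 14320 \sqrt{7159}\right) = -15291 - \left(237898160 - 14320 \sqrt{7159}\right) = -237913451 + 14320 \sqrt{7159}$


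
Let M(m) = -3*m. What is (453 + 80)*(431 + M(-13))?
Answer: 250510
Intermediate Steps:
(453 + 80)*(431 + M(-13)) = (453 + 80)*(431 - 3*(-13)) = 533*(431 + 39) = 533*470 = 250510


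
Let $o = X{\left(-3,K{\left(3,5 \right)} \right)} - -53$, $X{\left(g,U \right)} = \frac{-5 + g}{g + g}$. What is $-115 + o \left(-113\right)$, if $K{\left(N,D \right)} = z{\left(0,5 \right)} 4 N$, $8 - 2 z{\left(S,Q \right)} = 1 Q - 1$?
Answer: $- \frac{18764}{3} \approx -6254.7$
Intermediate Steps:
$z{\left(S,Q \right)} = \frac{9}{2} - \frac{Q}{2}$ ($z{\left(S,Q \right)} = 4 - \frac{1 Q - 1}{2} = 4 - \frac{Q - 1}{2} = 4 - \frac{-1 + Q}{2} = 4 - \left(- \frac{1}{2} + \frac{Q}{2}\right) = \frac{9}{2} - \frac{Q}{2}$)
$K{\left(N,D \right)} = 8 N$ ($K{\left(N,D \right)} = \left(\frac{9}{2} - \frac{5}{2}\right) 4 N = 2 \cdot 4 N = 8 N$)
$X{\left(g,U \right)} = \frac{-5 + g}{2 g}$
$o = \frac{163}{3}$ ($o = \frac{-5 - 3}{2 \left(-3\right)} - -53 = \frac{1}{2} \left(- \frac{1}{3}\right) \left(-8\right) + 53 = \frac{4}{3} + 53 = \frac{163}{3} \approx 54.333$)
$-115 + o \left(-113\right) = -115 + \frac{163}{3} \left(-113\right) = -115 - \frac{18419}{3} = - \frac{18764}{3}$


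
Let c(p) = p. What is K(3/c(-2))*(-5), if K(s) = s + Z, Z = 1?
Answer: 5/2 ≈ 2.5000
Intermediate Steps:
K(s) = 1 + s (K(s) = s + 1 = 1 + s)
K(3/c(-2))*(-5) = (1 + 3/(-2))*(-5) = (1 + 3*(-½))*(-5) = (1 - 3/2)*(-5) = -½*(-5) = 5/2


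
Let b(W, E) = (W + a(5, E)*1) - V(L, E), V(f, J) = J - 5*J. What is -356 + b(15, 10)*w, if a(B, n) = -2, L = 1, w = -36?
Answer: -2264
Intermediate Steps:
V(f, J) = -4*J
b(W, E) = -2 + W + 4*E (b(W, E) = (W - 2*1) - (-4)*E = (W - 2) + 4*E = (-2 + W) + 4*E = -2 + W + 4*E)
-356 + b(15, 10)*w = -356 + (-2 + 15 + 4*10)*(-36) = -356 + (-2 + 15 + 40)*(-36) = -356 + 53*(-36) = -356 - 1908 = -2264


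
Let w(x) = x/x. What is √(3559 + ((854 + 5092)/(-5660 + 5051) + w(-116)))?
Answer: √146301694/203 ≈ 59.584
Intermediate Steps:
w(x) = 1
√(3559 + ((854 + 5092)/(-5660 + 5051) + w(-116))) = √(3559 + ((854 + 5092)/(-5660 + 5051) + 1)) = √(3559 + (5946/(-609) + 1)) = √(3559 + (5946*(-1/609) + 1)) = √(3559 + (-1982/203 + 1)) = √(3559 - 1779/203) = √(720698/203) = √146301694/203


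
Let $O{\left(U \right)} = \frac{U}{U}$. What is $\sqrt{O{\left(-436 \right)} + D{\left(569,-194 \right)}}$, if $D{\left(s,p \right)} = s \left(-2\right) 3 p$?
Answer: $\sqrt{662317} \approx 813.83$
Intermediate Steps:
$D{\left(s,p \right)} = - 6 p s$ ($D{\left(s,p \right)} = - 2 s 3 p = - 6 s p = - 6 p s$)
$O{\left(U \right)} = 1$
$\sqrt{O{\left(-436 \right)} + D{\left(569,-194 \right)}} = \sqrt{1 - \left(-1164\right) 569} = \sqrt{1 + 662316} = \sqrt{662317}$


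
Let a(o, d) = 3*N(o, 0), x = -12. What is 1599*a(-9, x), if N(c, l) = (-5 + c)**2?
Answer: 940212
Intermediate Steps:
a(o, d) = 3*(-5 + o)**2
1599*a(-9, x) = 1599*(3*(-5 - 9)**2) = 1599*(3*(-14)**2) = 1599*(3*196) = 1599*588 = 940212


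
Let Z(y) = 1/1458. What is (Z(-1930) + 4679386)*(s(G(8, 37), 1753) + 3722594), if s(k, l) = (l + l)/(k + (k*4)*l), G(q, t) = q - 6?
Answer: 178113130369611091775/10224954 ≈ 1.7419e+13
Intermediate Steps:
G(q, t) = -6 + q
Z(y) = 1/1458
s(k, l) = 2*l/(k + 4*k*l) (s(k, l) = (2*l)/(k + (4*k)*l) = (2*l)/(k + 4*k*l) = 2*l/(k + 4*k*l))
(Z(-1930) + 4679386)*(s(G(8, 37), 1753) + 3722594) = (1/1458 + 4679386)*(2*1753/((-6 + 8)*(1 + 4*1753)) + 3722594) = 6822544789*(2*1753/(2*(1 + 7012)) + 3722594)/1458 = 6822544789*(2*1753*(½)/7013 + 3722594)/1458 = 6822544789*(2*1753*(½)*(1/7013) + 3722594)/1458 = 6822544789*(1753/7013 + 3722594)/1458 = (6822544789/1458)*(26106553475/7013) = 178113130369611091775/10224954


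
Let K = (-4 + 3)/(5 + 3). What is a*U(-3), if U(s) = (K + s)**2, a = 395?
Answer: 246875/64 ≈ 3857.4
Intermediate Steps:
K = -1/8 ≈ -0.12500
U(s) = (-1/8 + s)**2
a*U(-3) = 395*((-1 + 8*(-3))**2/64) = 395*((-1 - 24)**2/64) = 395*((1/64)*(-25)**2) = 395*((1/64)*625) = 395*(625/64) = 246875/64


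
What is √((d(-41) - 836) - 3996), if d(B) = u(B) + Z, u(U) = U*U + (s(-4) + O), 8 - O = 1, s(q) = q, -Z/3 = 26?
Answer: I*√3226 ≈ 56.798*I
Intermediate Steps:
Z = -78 (Z = -3*26 = -78)
O = 7 (O = 8 - 1*1 = 8 - 1 = 7)
u(U) = 3 + U² (u(U) = U*U + (-4 + 7) = U² + 3 = 3 + U²)
d(B) = -75 + B² (d(B) = (3 + B²) - 78 = -75 + B²)
√((d(-41) - 836) - 3996) = √(((-75 + (-41)²) - 836) - 3996) = √(((-75 + 1681) - 836) - 3996) = √((1606 - 836) - 3996) = √(770 - 3996) = √(-3226) = I*√3226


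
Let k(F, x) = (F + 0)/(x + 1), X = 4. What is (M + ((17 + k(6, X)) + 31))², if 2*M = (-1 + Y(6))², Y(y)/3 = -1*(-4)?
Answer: 1203409/100 ≈ 12034.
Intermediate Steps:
Y(y) = 12 (Y(y) = 3*(-1*(-4)) = 3*4 = 12)
k(F, x) = F/(1 + x)
M = 121/2 (M = (-1 + 12)²/2 = (½)*11² = (½)*121 = 121/2 ≈ 60.500)
(M + ((17 + k(6, X)) + 31))² = (121/2 + ((17 + 6/(1 + 4)) + 31))² = (121/2 + ((17 + 6/5) + 31))² = (121/2 + (91/5 + 31))² = (121/2 + 246/5)² = (1097/10)² = 1203409/100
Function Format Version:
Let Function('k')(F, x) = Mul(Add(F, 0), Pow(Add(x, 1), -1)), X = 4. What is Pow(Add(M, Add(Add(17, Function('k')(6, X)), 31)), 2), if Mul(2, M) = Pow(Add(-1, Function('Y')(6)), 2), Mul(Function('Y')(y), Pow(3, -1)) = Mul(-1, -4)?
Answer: Rational(1203409, 100) ≈ 12034.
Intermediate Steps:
Function('Y')(y) = 12 (Function('Y')(y) = Mul(3, Mul(-1, -4)) = Mul(3, 4) = 12)
Function('k')(F, x) = Mul(F, Pow(Add(1, x), -1))
M = Rational(121, 2) (M = Mul(Rational(1, 2), Pow(Add(-1, 12), 2)) = Mul(Rational(1, 2), Pow(11, 2)) = Mul(Rational(1, 2), 121) = Rational(121, 2) ≈ 60.500)
Pow(Add(M, Add(Add(17, Function('k')(6, X)), 31)), 2) = Pow(Add(Rational(121, 2), Add(Add(17, Mul(6, Pow(Add(1, 4), -1))), 31)), 2) = Pow(Add(Rational(121, 2), Add(Add(17, Mul(6, Pow(5, -1))), 31)), 2) = Pow(Add(Rational(121, 2), Add(Add(17, Mul(6, Rational(1, 5))), 31)), 2) = Pow(Add(Rational(121, 2), Add(Add(17, Rational(6, 5)), 31)), 2) = Pow(Add(Rational(121, 2), Add(Rational(91, 5), 31)), 2) = Pow(Add(Rational(121, 2), Rational(246, 5)), 2) = Pow(Rational(1097, 10), 2) = Rational(1203409, 100)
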